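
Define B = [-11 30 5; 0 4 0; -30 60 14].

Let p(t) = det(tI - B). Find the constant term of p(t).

16

p(t) = t^3 - 7t^2 + 8t + 16.
The constant term is 16.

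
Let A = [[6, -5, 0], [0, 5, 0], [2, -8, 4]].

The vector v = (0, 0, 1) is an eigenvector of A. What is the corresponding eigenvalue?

Compute Av: A·(0, 0, 1) = (0, 0, 4).
Since Av = λv, compare component 3: 4 = λ·1, so λ = 4.

4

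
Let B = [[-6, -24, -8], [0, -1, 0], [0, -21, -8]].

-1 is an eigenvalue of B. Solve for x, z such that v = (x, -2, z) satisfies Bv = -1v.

We need (B + 1I)v = 0.
B + 1I = [[-5, -24, -8], [0, 0, 0], [0, -21, -7]].
Row 1: (-5)·x + (-24)·-2 + (-8)·z = 0
Row 2: (0)·x + (0)·-2 + (0)·z = 0
Row 3: (0)·x + (-21)·-2 + (-7)·z = 0
Solving gives x = 0, z = 6.
Check: B·(0, -2, 6) = (0, 2, -6) = -1·(0, -2, 6).

0, 6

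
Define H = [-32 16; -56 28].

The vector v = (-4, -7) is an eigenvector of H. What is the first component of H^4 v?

-1024

First find the eigenvalue: Hv = (16, 28) = -4·(-4, -7), so λ = -4.
Then H^4 v = λ^4·v = (-4)^4·(-4, -7) = 256·(-4, -7) = (-1024, -1792).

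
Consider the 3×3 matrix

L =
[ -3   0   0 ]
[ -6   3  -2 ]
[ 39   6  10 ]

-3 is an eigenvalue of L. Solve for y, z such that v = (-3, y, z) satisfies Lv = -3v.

We need (L + 3I)v = 0.
L + 3I = [[0, 0, 0], [-6, 6, -2], [39, 6, 13]].
Row 1: (0)·-3 + (0)·y + (0)·z = 0
Row 2: (-6)·-3 + (6)·y + (-2)·z = 0
Row 3: (39)·-3 + (6)·y + (13)·z = 0
Solving gives y = 0, z = 9.
Check: L·(-3, 0, 9) = (9, 0, -27) = -3·(-3, 0, 9).

0, 9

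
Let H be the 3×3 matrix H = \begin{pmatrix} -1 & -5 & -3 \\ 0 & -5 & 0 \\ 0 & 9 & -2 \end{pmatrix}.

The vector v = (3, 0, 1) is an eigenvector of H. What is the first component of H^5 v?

-96

First find the eigenvalue: Hv = (-6, 0, -2) = -2·(3, 0, 1), so λ = -2.
Then H^5 v = λ^5·v = (-2)^5·(3, 0, 1) = -32·(3, 0, 1) = (-96, 0, -32).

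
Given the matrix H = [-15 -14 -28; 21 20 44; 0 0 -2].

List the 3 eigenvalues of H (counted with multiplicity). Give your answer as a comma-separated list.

Compute the characteristic polynomial p(lambda) = det(lambda·I - H).
Expanding the 3×3 determinant: p(lambda) = lambda^3 - 3·lambda^2 - 16·lambda - 12.
Try lambda = -2: p(-2) = 0, so -2 is a root.
Factor out (lambda + 2): p(lambda) = (lambda + 2)·(lambda^2 - 5·lambda - 6).
The quadratic factors as (lambda + 1)·(lambda - 6).
Eigenvalues: -2, -1, 6.

-2, -1, 6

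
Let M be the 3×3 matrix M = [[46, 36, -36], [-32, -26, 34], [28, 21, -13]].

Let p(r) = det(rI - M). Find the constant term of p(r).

16

p(r) = r^3 - 7r^2 - 10r + 16.
The constant term is 16.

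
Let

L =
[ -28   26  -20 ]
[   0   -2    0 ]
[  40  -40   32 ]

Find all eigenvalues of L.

Compute the characteristic polynomial p(r) = det(rI - L).
Expanding the 3×3 determinant: p(r) = r^3 - 2r^2 - 104r - 192.
Since p(-2) = 0, r = -2 is a root.
Factor out (r + 2): p(r) = (r + 2)·(r^2 - 4r - 96).
The quadratic factors as (r + 8)·(r - 12).
Eigenvalues: -8, -2, 12.

-8, -2, 12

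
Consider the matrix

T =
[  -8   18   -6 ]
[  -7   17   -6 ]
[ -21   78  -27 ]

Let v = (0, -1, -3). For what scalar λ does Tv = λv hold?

Compute Tv: T·(0, -1, -3) = (0, 1, 3).
Since Tv = λv, compare component 2: 1 = λ·-1, so λ = -1.

-1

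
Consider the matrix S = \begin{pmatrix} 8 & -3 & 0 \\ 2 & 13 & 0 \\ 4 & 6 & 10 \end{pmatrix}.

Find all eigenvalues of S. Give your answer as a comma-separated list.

10, 10, 11

Set up det(λI - S) = 0.
Expanding the 3×3 determinant: p(λ) = λ^3 - 31λ^2 + 320λ - 1100.
Since p(11) = 0, λ = 11 is a root.
Dividing by (λ - 11) leaves λ^2 - 20λ + 100.
The quadratic factor is (λ - 10)^2.
Eigenvalues: 10, 10, 11.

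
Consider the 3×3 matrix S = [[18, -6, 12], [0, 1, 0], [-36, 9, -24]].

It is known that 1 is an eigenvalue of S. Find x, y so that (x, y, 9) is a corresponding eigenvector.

-6, 1

We need (S - 1I)v = 0.
S - 1I = [[17, -6, 12], [0, 0, 0], [-36, 9, -25]].
Row 1: (17)·x + (-6)·y + (12)·9 = 0
Row 2: (0)·x + (0)·y + (0)·9 = 0
Row 3: (-36)·x + (9)·y + (-25)·9 = 0
Solving gives x = -6, y = 1.
Check: S·(-6, 1, 9) = (-6, 1, 9) = 1·(-6, 1, 9).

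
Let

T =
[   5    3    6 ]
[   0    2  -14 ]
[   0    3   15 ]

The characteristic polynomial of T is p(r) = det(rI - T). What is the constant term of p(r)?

p(r) = r^3 - 22r^2 + 157r - 360.
The constant term is -360.

-360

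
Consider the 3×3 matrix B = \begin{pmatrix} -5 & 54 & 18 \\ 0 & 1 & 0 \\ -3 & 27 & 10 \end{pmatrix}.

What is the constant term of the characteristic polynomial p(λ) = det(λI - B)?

-4

p(0) = det(0·I − B) = det(−B) = (−1)^3·det(B).
det(B) = 4, so p(0) = -4.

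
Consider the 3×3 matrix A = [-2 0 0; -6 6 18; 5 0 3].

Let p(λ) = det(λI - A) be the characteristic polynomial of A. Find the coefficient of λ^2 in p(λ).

The coefficient of λ^2 of det(λI - A) is −trace(A).
trace(A) = (-2) + (6) + (3) = 7, so the coefficient is -7.

-7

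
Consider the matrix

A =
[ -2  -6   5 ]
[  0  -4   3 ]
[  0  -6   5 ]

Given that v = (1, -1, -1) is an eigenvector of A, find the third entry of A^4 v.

First find the eigenvalue: Av = (-1, 1, 1) = -1·(1, -1, -1), so λ = -1.
Then A^4 v = λ^4·v = (-1)^4·(1, -1, -1) = 1·(1, -1, -1) = (1, -1, -1).

-1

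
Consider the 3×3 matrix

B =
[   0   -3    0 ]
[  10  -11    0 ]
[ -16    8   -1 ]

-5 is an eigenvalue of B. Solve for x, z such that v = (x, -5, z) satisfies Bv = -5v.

-3, -2

We need (B + 5I)v = 0.
B + 5I = [[5, -3, 0], [10, -6, 0], [-16, 8, 4]].
Row 1: (5)·x + (-3)·-5 + (0)·z = 0
Row 2: (10)·x + (-6)·-5 + (0)·z = 0
Row 3: (-16)·x + (8)·-5 + (4)·z = 0
Solving gives x = -3, z = -2.
Check: B·(-3, -5, -2) = (15, 25, 10) = -5·(-3, -5, -2).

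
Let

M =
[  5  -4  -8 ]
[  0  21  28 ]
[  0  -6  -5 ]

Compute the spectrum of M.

Set up det(lambda·I - M) = 0.
Expanding along the first row, p(lambda) = lambda^3 - 21·lambda^2 + 143·lambda - 315.
Rational-root test: lambda = 7 gives p(7) = 0.
Factor out (lambda - 7): p(lambda) = (lambda - 7)·(lambda^2 - 14·lambda + 45).
The quadratic factors as (lambda - 5)·(lambda - 9).
Eigenvalues: 5, 7, 9.

5, 7, 9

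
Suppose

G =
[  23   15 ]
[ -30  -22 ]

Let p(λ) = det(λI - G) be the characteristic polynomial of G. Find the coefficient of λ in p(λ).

-1

The coefficient of λ of det(λI - G) is −trace(G).
trace(G) = (23) + (-22) = 1, so the coefficient is -1.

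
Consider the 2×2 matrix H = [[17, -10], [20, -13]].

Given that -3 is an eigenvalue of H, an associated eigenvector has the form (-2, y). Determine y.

-4

We need (H + 3I)v = 0.
H + 3I = [[20, -10], [20, -10]].
Row 1: (20)·-2 + (-10)·y = 0
Row 2: (20)·-2 + (-10)·y = 0
Solving gives y = -4.
Check: H·(-2, -4) = (6, 12) = -3·(-2, -4).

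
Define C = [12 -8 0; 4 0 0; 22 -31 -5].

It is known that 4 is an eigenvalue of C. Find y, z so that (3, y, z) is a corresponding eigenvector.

We need (C - 4I)v = 0.
C - 4I = [[8, -8, 0], [4, -4, 0], [22, -31, -9]].
Row 1: (8)·3 + (-8)·y + (0)·z = 0
Row 2: (4)·3 + (-4)·y + (0)·z = 0
Row 3: (22)·3 + (-31)·y + (-9)·z = 0
Solving gives y = 3, z = -3.
Check: C·(3, 3, -3) = (12, 12, -12) = 4·(3, 3, -3).

3, -3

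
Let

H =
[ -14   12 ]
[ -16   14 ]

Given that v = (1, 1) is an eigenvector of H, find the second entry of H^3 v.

-8

First find the eigenvalue: Hv = (-2, -2) = -2·(1, 1), so λ = -2.
Then H^3 v = λ^3·v = (-2)^3·(1, 1) = -8·(1, 1) = (-8, -8).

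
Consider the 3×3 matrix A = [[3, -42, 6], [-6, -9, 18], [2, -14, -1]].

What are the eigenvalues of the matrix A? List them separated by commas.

-9, -3, 5

Compute the characteristic polynomial p(r) = det(rI - A).
Cofactor expansion gives p(r) = r^3 + 7r^2 - 33r - 135.
Try r = -3: p(-3) = 0, so -3 is a root.
Dividing by (r + 3) leaves r^2 + 4r - 45.
The quadratic factors as (r + 9)·(r - 5).
Eigenvalues: -9, -3, 5.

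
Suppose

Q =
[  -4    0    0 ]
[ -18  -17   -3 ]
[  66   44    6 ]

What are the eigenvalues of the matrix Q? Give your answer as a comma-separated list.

-6, -5, -4

The characteristic polynomial is p(μ) = det(μI - Q).
Expanding the 3×3 determinant: p(μ) = μ^3 + 15μ^2 + 74μ + 120.
Since p(-5) = 0, μ = -5 is a root.
Dividing by (μ + 5) leaves μ^2 + 10μ + 24.
The quadratic factors as (μ + 6)·(μ + 4).
Eigenvalues: -6, -5, -4.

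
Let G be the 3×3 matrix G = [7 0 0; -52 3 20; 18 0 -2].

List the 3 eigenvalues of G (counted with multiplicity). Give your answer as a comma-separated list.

-2, 3, 7

Compute the characteristic polynomial p(μ) = det(μI - G).
Cofactor expansion gives p(μ) = μ^3 - 8μ^2 + μ + 42.
Try μ = -2: p(-2) = 0, so -2 is a root.
Factor out (μ + 2): p(μ) = (μ + 2)·(μ^2 - 10μ + 21).
The quadratic factors as (μ - 3)·(μ - 7).
Eigenvalues: -2, 3, 7.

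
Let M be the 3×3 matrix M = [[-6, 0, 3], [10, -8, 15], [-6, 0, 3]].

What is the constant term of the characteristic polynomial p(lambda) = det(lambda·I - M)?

p(0) = det(0·I − M) = det(−M) = (−1)^3·det(M).
det(M) = 0, so p(0) = 0.

0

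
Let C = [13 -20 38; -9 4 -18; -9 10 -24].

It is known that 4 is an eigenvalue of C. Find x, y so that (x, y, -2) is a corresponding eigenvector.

4, -2

We need (C - 4I)v = 0.
C - 4I = [[9, -20, 38], [-9, 0, -18], [-9, 10, -28]].
Row 1: (9)·x + (-20)·y + (38)·-2 = 0
Row 2: (-9)·x + (0)·y + (-18)·-2 = 0
Row 3: (-9)·x + (10)·y + (-28)·-2 = 0
Solving gives x = 4, y = -2.
Check: C·(4, -2, -2) = (16, -8, -8) = 4·(4, -2, -2).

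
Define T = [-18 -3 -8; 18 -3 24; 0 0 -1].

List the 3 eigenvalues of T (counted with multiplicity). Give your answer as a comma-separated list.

Compute the characteristic polynomial p(λ) = det(λI - T).
Expanding the 3×3 determinant: p(λ) = λ^3 + 22λ^2 + 129λ + 108.
Since p(-12) = 0, λ = -12 is a root.
Factor out (λ + 12): p(λ) = (λ + 12)·(λ^2 + 10λ + 9).
The quadratic factors as (λ + 9)·(λ + 1).
Eigenvalues: -12, -9, -1.

-12, -9, -1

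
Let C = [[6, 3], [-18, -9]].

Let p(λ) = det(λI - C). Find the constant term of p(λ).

p(λ) = λ^2 + 3λ.
The constant term is 0.

0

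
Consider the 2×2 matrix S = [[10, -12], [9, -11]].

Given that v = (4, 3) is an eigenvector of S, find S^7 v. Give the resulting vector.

(4, 3)

First find the eigenvalue: Sv = (4, 3) = 1·(4, 3), so λ = 1.
Then S^7 v = λ^7·v = 1^7·(4, 3) = 1·(4, 3) = (4, 3).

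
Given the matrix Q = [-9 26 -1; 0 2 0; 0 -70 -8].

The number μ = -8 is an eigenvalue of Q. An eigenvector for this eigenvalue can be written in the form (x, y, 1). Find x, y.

-1, 0

We need (Q + 8I)v = 0.
Q + 8I = [[-1, 26, -1], [0, 10, 0], [0, -70, 0]].
Row 1: (-1)·x + (26)·y + (-1)·1 = 0
Row 2: (0)·x + (10)·y + (0)·1 = 0
Row 3: (0)·x + (-70)·y + (0)·1 = 0
Solving gives x = -1, y = 0.
Check: Q·(-1, 0, 1) = (8, 0, -8) = -8·(-1, 0, 1).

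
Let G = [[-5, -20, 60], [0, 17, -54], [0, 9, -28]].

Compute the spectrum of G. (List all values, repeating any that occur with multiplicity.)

Compute the characteristic polynomial p(r) = det(rI - G).
Cofactor expansion gives p(r) = r^3 + 16r^2 + 65r + 50.
Since p(-1) = 0, r = -1 is a root.
Dividing by (r + 1) leaves r^2 + 15r + 50.
The quadratic factors as (r + 10)·(r + 5).
Eigenvalues: -10, -5, -1.

-10, -5, -1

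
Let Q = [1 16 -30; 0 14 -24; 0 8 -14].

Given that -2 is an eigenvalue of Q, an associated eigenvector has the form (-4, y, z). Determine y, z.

-3, -2

We need (Q + 2I)v = 0.
Q + 2I = [[3, 16, -30], [0, 16, -24], [0, 8, -12]].
Row 1: (3)·-4 + (16)·y + (-30)·z = 0
Row 2: (0)·-4 + (16)·y + (-24)·z = 0
Row 3: (0)·-4 + (8)·y + (-12)·z = 0
Solving gives y = -3, z = -2.
Check: Q·(-4, -3, -2) = (8, 6, 4) = -2·(-4, -3, -2).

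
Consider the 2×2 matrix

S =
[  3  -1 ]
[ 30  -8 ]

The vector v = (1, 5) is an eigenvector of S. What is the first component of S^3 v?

First find the eigenvalue: Sv = (-2, -10) = -2·(1, 5), so λ = -2.
Then S^3 v = λ^3·v = (-2)^3·(1, 5) = -8·(1, 5) = (-8, -40).

-8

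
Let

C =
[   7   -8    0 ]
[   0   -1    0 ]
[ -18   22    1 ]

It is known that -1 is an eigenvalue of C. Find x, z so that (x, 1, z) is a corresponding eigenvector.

1, -2

We need (C + 1I)v = 0.
C + 1I = [[8, -8, 0], [0, 0, 0], [-18, 22, 2]].
Row 1: (8)·x + (-8)·1 + (0)·z = 0
Row 2: (0)·x + (0)·1 + (0)·z = 0
Row 3: (-18)·x + (22)·1 + (2)·z = 0
Solving gives x = 1, z = -2.
Check: C·(1, 1, -2) = (-1, -1, 2) = -1·(1, 1, -2).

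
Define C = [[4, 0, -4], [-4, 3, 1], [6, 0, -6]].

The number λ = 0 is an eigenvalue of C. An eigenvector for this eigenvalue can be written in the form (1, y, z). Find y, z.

1, 1

We need (C)v = 0.
C = [[4, 0, -4], [-4, 3, 1], [6, 0, -6]].
Row 1: (4)·1 + (0)·y + (-4)·z = 0
Row 2: (-4)·1 + (3)·y + (1)·z = 0
Row 3: (6)·1 + (0)·y + (-6)·z = 0
Solving gives y = 1, z = 1.
Check: C·(1, 1, 1) = (0, 0, 0) = 0·(1, 1, 1).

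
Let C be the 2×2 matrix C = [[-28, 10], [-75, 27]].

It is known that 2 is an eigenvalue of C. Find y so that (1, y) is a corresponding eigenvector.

We need (C - 2I)v = 0.
C - 2I = [[-30, 10], [-75, 25]].
Row 1: (-30)·1 + (10)·y = 0
Row 2: (-75)·1 + (25)·y = 0
Solving gives y = 3.
Check: C·(1, 3) = (2, 6) = 2·(1, 3).

3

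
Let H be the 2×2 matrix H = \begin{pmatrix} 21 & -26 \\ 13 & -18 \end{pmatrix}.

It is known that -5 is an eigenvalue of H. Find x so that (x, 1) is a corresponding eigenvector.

We need (H + 5I)v = 0.
H + 5I = [[26, -26], [13, -13]].
Row 1: (26)·x + (-26)·1 = 0
Row 2: (13)·x + (-13)·1 = 0
Solving gives x = 1.
Check: H·(1, 1) = (-5, -5) = -5·(1, 1).

1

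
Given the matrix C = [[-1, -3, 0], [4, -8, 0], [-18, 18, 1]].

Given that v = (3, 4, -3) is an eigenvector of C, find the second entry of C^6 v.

First find the eigenvalue: Cv = (-15, -20, 15) = -5·(3, 4, -3), so λ = -5.
Then C^6 v = λ^6·v = (-5)^6·(3, 4, -3) = 15625·(3, 4, -3) = (46875, 62500, -46875).

62500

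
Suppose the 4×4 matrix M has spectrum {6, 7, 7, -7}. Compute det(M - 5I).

If M has eigenvalues 6, 7, 7, -7, then M - 5I has eigenvalues 1, 2, 2, -12.
det(M - 5I) = (1) · (2) · (2) · (-12) = -48.

-48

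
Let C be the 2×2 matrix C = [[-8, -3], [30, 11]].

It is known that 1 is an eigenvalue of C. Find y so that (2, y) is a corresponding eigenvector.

-6

We need (C - 1I)v = 0.
C - 1I = [[-9, -3], [30, 10]].
Row 1: (-9)·2 + (-3)·y = 0
Row 2: (30)·2 + (10)·y = 0
Solving gives y = -6.
Check: C·(2, -6) = (2, -6) = 1·(2, -6).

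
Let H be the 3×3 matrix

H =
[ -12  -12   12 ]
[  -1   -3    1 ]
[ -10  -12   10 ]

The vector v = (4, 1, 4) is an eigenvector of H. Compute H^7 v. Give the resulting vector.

First find the eigenvalue: Hv = (-12, -3, -12) = -3·(4, 1, 4), so λ = -3.
Then H^7 v = λ^7·v = (-3)^7·(4, 1, 4) = -2187·(4, 1, 4) = (-8748, -2187, -8748).

(-8748, -2187, -8748)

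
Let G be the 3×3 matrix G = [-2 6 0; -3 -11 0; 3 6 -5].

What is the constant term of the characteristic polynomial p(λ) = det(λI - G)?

p(0) = det(0·I − G) = det(−G) = (−1)^3·det(G).
det(G) = -200, so p(0) = 200.

200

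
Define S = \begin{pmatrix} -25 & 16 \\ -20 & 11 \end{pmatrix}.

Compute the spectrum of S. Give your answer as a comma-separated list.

det(S - λI) = (-25 - λ)(11 - λ) - (16)·(-20) = λ^2 + 14λ + 45.
This factors as (λ + 9)·(λ + 5) = 0.
Eigenvalues: -9, -5.

-9, -5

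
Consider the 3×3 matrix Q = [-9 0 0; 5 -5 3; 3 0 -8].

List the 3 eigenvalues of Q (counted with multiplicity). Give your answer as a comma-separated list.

Compute the characteristic polynomial p(λ) = det(λI - Q).
Cofactor expansion gives p(λ) = λ^3 + 22λ^2 + 157λ + 360.
Rational-root test: λ = -8 gives p(-8) = 0.
Factor out (λ + 8): p(λ) = (λ + 8)·(λ^2 + 14λ + 45).
The quadratic factors as (λ + 9)·(λ + 5).
Eigenvalues: -9, -8, -5.

-9, -8, -5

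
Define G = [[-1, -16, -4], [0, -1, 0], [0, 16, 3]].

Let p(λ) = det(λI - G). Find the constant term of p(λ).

-3

p(λ) = λ^3 - λ^2 - 5λ - 3.
The constant term is -3.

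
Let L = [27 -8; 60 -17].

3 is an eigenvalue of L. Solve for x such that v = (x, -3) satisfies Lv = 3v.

-1

We need (L - 3I)v = 0.
L - 3I = [[24, -8], [60, -20]].
Row 1: (24)·x + (-8)·-3 = 0
Row 2: (60)·x + (-20)·-3 = 0
Solving gives x = -1.
Check: L·(-1, -3) = (-3, -9) = 3·(-1, -3).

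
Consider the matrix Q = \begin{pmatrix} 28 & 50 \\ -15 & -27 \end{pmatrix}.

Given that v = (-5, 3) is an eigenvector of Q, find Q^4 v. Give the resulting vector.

First find the eigenvalue: Qv = (10, -6) = -2·(-5, 3), so λ = -2.
Then Q^4 v = λ^4·v = (-2)^4·(-5, 3) = 16·(-5, 3) = (-80, 48).

(-80, 48)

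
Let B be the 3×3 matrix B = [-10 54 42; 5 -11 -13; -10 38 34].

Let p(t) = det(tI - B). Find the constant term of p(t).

p(t) = t^3 - 13t^2 + 40t.
The constant term is 0.

0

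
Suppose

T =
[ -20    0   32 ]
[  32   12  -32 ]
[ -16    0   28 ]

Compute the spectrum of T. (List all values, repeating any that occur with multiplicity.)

-4, 12, 12

Set up det(rI - T) = 0.
Expanding along the first row, p(r) = r^3 - 20r^2 + 48r + 576.
Rational-root test: r = 12 gives p(12) = 0.
Factor out (r - 12): p(r) = (r - 12)·(r^2 - 8r - 48).
The quadratic factors as (r + 4)·(r - 12).
Eigenvalues: -4, 12, 12.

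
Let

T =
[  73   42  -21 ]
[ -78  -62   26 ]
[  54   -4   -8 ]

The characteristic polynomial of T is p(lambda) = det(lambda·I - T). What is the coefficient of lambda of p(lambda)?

p(lambda) = lambda^3 - 3·lambda^2 - 100·lambda + 300.
The coefficient of lambda is -100.

-100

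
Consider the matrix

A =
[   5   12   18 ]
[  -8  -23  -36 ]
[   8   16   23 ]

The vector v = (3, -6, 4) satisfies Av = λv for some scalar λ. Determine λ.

Compute Av: A·(3, -6, 4) = (15, -30, 20).
Since Av = λv, compare component 1: 15 = λ·3, so λ = 5.

5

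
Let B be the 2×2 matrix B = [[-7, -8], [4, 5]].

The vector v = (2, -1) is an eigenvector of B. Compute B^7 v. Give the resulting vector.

(-4374, 2187)

First find the eigenvalue: Bv = (-6, 3) = -3·(2, -1), so λ = -3.
Then B^7 v = λ^7·v = (-3)^7·(2, -1) = -2187·(2, -1) = (-4374, 2187).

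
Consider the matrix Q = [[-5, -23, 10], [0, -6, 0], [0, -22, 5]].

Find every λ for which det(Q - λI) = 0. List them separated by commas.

Set up det(λI - Q) = 0.
Expanding the 3×3 determinant: p(λ) = λ^3 + 6λ^2 - 25λ - 150.
Since p(-6) = 0, λ = -6 is a root.
Factor out (λ + 6): p(λ) = (λ + 6)·(λ^2 - 25).
The quadratic factors as (λ + 5)·(λ - 5).
Eigenvalues: -6, -5, 5.

-6, -5, 5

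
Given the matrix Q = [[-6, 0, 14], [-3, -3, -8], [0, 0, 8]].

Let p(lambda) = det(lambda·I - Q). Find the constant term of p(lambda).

p(lambda) = lambda^3 + lambda^2 - 54·lambda - 144.
The constant term is -144.

-144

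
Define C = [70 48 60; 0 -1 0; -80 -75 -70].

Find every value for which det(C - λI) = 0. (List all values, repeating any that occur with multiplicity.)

The characteristic polynomial is p(λ) = det(λI - C).
Cofactor expansion gives p(λ) = λ^3 + λ^2 - 100λ - 100.
Since p(-10) = 0, λ = -10 is a root.
Factor out (λ + 10): p(λ) = (λ + 10)·(λ^2 - 9λ - 10).
The quadratic factors as (λ + 1)·(λ - 10).
Eigenvalues: -10, -1, 10.

-10, -1, 10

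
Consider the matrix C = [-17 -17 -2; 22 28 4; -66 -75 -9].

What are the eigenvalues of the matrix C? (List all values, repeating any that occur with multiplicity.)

-6, 3, 5

The characteristic polynomial is p(λ) = det(λI - C).
Expanding the 3×3 determinant: p(λ) = λ^3 - 2λ^2 - 33λ + 90.
Rational-root test: λ = 5 gives p(5) = 0.
Dividing by (λ - 5) leaves λ^2 + 3λ - 18.
The quadratic factors as (λ + 6)·(λ - 3).
Eigenvalues: -6, 3, 5.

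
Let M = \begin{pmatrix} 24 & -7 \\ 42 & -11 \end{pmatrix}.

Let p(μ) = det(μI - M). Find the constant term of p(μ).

30

p(μ) = μ^2 - 13μ + 30.
The constant term is 30.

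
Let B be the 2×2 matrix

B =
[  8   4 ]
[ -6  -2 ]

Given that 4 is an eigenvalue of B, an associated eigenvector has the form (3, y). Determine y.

-3

We need (B - 4I)v = 0.
B - 4I = [[4, 4], [-6, -6]].
Row 1: (4)·3 + (4)·y = 0
Row 2: (-6)·3 + (-6)·y = 0
Solving gives y = -3.
Check: B·(3, -3) = (12, -12) = 4·(3, -3).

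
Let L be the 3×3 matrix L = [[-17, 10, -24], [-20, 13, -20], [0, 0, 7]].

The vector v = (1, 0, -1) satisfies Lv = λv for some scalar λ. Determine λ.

7

Compute Lv: L·(1, 0, -1) = (7, 0, -7).
Since Lv = λv, compare component 1: 7 = λ·1, so λ = 7.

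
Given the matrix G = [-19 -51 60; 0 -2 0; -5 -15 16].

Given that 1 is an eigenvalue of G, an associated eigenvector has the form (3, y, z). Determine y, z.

0, 1

We need (G - 1I)v = 0.
G - 1I = [[-20, -51, 60], [0, -3, 0], [-5, -15, 15]].
Row 1: (-20)·3 + (-51)·y + (60)·z = 0
Row 2: (0)·3 + (-3)·y + (0)·z = 0
Row 3: (-5)·3 + (-15)·y + (15)·z = 0
Solving gives y = 0, z = 1.
Check: G·(3, 0, 1) = (3, 0, 1) = 1·(3, 0, 1).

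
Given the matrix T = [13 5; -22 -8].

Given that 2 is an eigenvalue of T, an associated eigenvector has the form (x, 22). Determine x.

We need (T - 2I)v = 0.
T - 2I = [[11, 5], [-22, -10]].
Row 1: (11)·x + (5)·22 = 0
Row 2: (-22)·x + (-10)·22 = 0
Solving gives x = -10.
Check: T·(-10, 22) = (-20, 44) = 2·(-10, 22).

-10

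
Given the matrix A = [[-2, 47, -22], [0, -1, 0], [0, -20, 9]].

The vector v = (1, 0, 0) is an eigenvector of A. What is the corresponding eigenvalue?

-2

Compute Av: A·(1, 0, 0) = (-2, 0, 0).
Since Av = λv, compare component 1: -2 = λ·1, so λ = -2.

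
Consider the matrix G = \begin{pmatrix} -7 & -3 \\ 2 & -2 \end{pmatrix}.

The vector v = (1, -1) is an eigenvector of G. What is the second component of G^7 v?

16384

First find the eigenvalue: Gv = (-4, 4) = -4·(1, -1), so λ = -4.
Then G^7 v = λ^7·v = (-4)^7·(1, -1) = -16384·(1, -1) = (-16384, 16384).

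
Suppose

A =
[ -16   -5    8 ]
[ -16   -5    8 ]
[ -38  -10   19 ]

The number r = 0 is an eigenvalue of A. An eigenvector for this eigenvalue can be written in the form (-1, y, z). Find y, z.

0, -2

We need (A)v = 0.
A = [[-16, -5, 8], [-16, -5, 8], [-38, -10, 19]].
Row 1: (-16)·-1 + (-5)·y + (8)·z = 0
Row 2: (-16)·-1 + (-5)·y + (8)·z = 0
Row 3: (-38)·-1 + (-10)·y + (19)·z = 0
Solving gives y = 0, z = -2.
Check: A·(-1, 0, -2) = (0, 0, 0) = 0·(-1, 0, -2).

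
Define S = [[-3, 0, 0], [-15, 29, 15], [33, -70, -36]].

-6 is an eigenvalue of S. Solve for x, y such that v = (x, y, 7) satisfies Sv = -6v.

0, -3

We need (S + 6I)v = 0.
S + 6I = [[3, 0, 0], [-15, 35, 15], [33, -70, -30]].
Row 1: (3)·x + (0)·y + (0)·7 = 0
Row 2: (-15)·x + (35)·y + (15)·7 = 0
Row 3: (33)·x + (-70)·y + (-30)·7 = 0
Solving gives x = 0, y = -3.
Check: S·(0, -3, 7) = (0, 18, -42) = -6·(0, -3, 7).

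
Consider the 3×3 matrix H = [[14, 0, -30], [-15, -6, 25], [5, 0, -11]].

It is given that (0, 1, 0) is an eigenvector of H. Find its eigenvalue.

-6

Compute Hv: H·(0, 1, 0) = (0, -6, 0).
Since Hv = λv, compare component 2: -6 = λ·1, so λ = -6.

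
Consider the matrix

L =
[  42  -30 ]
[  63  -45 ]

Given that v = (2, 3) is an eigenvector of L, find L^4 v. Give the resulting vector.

(162, 243)

First find the eigenvalue: Lv = (-6, -9) = -3·(2, 3), so λ = -3.
Then L^4 v = λ^4·v = (-3)^4·(2, 3) = 81·(2, 3) = (162, 243).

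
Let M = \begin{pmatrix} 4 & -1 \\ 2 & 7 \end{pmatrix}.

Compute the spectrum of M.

det(M - sI) = (4 - s)(7 - s) - (-1)·(2) = s^2 - 11s + 30.
This factors as (s - 5)·(s - 6) = 0.
Eigenvalues: 5, 6.

5, 6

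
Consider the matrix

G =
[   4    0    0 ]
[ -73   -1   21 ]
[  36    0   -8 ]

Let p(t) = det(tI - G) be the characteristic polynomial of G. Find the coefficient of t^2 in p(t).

The coefficient of t^2 of det(tI - G) is −trace(G).
trace(G) = (4) + (-1) + (-8) = -5, so the coefficient is 5.

5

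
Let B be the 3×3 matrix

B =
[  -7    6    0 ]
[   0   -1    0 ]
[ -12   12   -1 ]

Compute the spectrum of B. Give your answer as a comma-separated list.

-7, -1, -1

The characteristic polynomial is p(s) = det(sI - B).
Expanding along the first row, p(s) = s^3 + 9s^2 + 15s + 7.
Try s = -1: p(-1) = 0, so -1 is a root.
Factor out (s + 1): p(s) = (s + 1)·(s^2 + 8s + 7).
The quadratic factors as (s + 7)·(s + 1).
Eigenvalues: -7, -1, -1.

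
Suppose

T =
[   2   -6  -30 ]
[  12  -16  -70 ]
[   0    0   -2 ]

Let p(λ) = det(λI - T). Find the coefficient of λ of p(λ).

p(λ) = λ^3 + 16λ^2 + 68λ + 80.
The coefficient of λ is 68.

68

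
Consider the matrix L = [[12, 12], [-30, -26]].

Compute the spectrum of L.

det(L - sI) = (12 - s)(-26 - s) - (12)·(-30) = s^2 + 14s + 48.
This factors as (s + 8)·(s + 6) = 0.
Eigenvalues: -8, -6.

-8, -6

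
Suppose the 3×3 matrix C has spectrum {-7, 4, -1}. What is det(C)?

28

det(C) is the product of the eigenvalues: (-7) · (4) · (-1) = 28.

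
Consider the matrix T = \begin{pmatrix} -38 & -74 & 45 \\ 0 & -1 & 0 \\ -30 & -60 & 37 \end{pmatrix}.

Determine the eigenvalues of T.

Set up det(rI - T) = 0.
Expanding along the first row, p(r) = r^3 + 2r^2 - 55r - 56.
Try r = -1: p(-1) = 0, so -1 is a root.
Dividing by (r + 1) leaves r^2 + r - 56.
The quadratic factors as (r + 8)·(r - 7).
Eigenvalues: -8, -1, 7.

-8, -1, 7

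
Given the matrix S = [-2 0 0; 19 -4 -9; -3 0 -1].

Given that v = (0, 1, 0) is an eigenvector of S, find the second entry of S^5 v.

First find the eigenvalue: Sv = (0, -4, 0) = -4·(0, 1, 0), so λ = -4.
Then S^5 v = λ^5·v = (-4)^5·(0, 1, 0) = -1024·(0, 1, 0) = (0, -1024, 0).

-1024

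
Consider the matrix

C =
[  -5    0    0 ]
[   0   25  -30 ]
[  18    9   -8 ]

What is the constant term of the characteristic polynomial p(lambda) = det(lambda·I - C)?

350

p(0) = det(0·I − C) = det(−C) = (−1)^3·det(C).
det(C) = -350, so p(0) = 350.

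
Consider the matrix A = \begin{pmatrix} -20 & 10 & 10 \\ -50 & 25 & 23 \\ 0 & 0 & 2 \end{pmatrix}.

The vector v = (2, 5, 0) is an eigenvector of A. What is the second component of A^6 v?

78125

First find the eigenvalue: Av = (10, 25, 0) = 5·(2, 5, 0), so λ = 5.
Then A^6 v = λ^6·v = 5^6·(2, 5, 0) = 15625·(2, 5, 0) = (31250, 78125, 0).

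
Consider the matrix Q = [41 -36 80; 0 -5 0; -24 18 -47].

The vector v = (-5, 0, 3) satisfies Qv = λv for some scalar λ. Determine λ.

-7

Compute Qv: Q·(-5, 0, 3) = (35, 0, -21).
Since Qv = λv, compare component 1: 35 = λ·-5, so λ = -7.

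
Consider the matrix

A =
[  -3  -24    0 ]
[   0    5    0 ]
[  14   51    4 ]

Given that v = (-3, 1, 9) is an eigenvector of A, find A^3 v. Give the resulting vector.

(-375, 125, 1125)

First find the eigenvalue: Av = (-15, 5, 45) = 5·(-3, 1, 9), so λ = 5.
Then A^3 v = λ^3·v = 5^3·(-3, 1, 9) = 125·(-3, 1, 9) = (-375, 125, 1125).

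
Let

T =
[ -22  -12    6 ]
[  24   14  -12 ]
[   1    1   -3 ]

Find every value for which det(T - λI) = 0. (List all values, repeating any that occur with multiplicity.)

Set up det(tI - T) = 0.
Expanding along the first row, p(t) = t^3 + 11t^2 + 10t.
Since p(0) = 0, t = 0 is a root.
Dividing by t leaves t^2 + 11t + 10.
The quadratic factors as (t + 10)·(t + 1).
Eigenvalues: -10, -1, 0.

-10, -1, 0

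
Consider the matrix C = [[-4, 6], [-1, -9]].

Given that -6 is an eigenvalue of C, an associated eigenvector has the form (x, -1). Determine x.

We need (C + 6I)v = 0.
C + 6I = [[2, 6], [-1, -3]].
Row 1: (2)·x + (6)·-1 = 0
Row 2: (-1)·x + (-3)·-1 = 0
Solving gives x = 3.
Check: C·(3, -1) = (-18, 6) = -6·(3, -1).

3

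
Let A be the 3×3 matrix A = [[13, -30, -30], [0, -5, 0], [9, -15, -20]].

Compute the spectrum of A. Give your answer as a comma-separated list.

-5, -5, -2

Set up det(rI - A) = 0.
Cofactor expansion gives p(r) = r^3 + 12r^2 + 45r + 50.
Try r = -2: p(-2) = 0, so -2 is a root.
Factor out (r + 2): p(r) = (r + 2)·(r^2 + 10r + 25).
The quadratic factor is (r + 5)^2.
Eigenvalues: -5, -5, -2.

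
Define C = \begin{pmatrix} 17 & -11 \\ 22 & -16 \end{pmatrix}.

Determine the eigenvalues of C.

det(C - tI) = (17 - t)(-16 - t) - (-11)·(22) = t^2 - t - 30.
This factors as (t + 5)·(t - 6) = 0.
Eigenvalues: -5, 6.

-5, 6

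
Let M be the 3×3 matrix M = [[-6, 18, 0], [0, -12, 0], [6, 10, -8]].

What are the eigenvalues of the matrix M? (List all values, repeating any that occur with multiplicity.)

The characteristic polynomial is p(r) = det(rI - M).
Cofactor expansion gives p(r) = r^3 + 26r^2 + 216r + 576.
Try r = -6: p(-6) = 0, so -6 is a root.
Factor out (r + 6): p(r) = (r + 6)·(r^2 + 20r + 96).
The quadratic factors as (r + 12)·(r + 8).
Eigenvalues: -12, -8, -6.

-12, -8, -6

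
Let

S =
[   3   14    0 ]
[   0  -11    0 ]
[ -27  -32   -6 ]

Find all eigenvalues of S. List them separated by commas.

-11, -6, 3

The characteristic polynomial is p(lambda) = det(lambda·I - S).
Expanding the 3×3 determinant: p(lambda) = lambda^3 + 14·lambda^2 + 15·lambda - 198.
Since p(-11) = 0, lambda = -11 is a root.
Factor out (lambda + 11): p(lambda) = (lambda + 11)·(lambda^2 + 3·lambda - 18).
The quadratic factors as (lambda + 6)·(lambda - 3).
Eigenvalues: -11, -6, 3.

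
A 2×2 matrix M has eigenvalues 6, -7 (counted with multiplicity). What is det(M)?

-42

det(M) is the product of the eigenvalues: (6) · (-7) = -42.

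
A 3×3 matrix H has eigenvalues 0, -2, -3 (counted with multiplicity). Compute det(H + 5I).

30

If H has eigenvalues 0, -2, -3, then H + 5I has eigenvalues 5, 3, 2.
det(H + 5I) = (5) · (3) · (2) = 30.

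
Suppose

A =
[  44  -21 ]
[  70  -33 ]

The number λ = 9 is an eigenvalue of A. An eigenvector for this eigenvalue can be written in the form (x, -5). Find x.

We need (A - 9I)v = 0.
A - 9I = [[35, -21], [70, -42]].
Row 1: (35)·x + (-21)·-5 = 0
Row 2: (70)·x + (-42)·-5 = 0
Solving gives x = -3.
Check: A·(-3, -5) = (-27, -45) = 9·(-3, -5).

-3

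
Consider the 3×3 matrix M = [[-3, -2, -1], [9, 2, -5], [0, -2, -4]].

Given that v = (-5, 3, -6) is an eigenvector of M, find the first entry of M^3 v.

135

First find the eigenvalue: Mv = (15, -9, 18) = -3·(-5, 3, -6), so λ = -3.
Then M^3 v = λ^3·v = (-3)^3·(-5, 3, -6) = -27·(-5, 3, -6) = (135, -81, 162).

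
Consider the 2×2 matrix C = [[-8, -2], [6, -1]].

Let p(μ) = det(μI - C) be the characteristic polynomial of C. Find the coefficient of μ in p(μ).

The coefficient of μ of det(μI - C) is −trace(C).
trace(C) = (-8) + (-1) = -9, so the coefficient is 9.

9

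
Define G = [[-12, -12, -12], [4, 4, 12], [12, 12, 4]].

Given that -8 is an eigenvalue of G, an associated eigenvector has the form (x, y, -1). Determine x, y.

We need (G + 8I)v = 0.
G + 8I = [[-4, -12, -12], [4, 12, 12], [12, 12, 12]].
Row 1: (-4)·x + (-12)·y + (-12)·-1 = 0
Row 2: (4)·x + (12)·y + (12)·-1 = 0
Row 3: (12)·x + (12)·y + (12)·-1 = 0
Solving gives x = 0, y = 1.
Check: G·(0, 1, -1) = (0, -8, 8) = -8·(0, 1, -1).

0, 1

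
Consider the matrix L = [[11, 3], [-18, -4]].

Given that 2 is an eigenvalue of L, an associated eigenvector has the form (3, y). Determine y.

We need (L - 2I)v = 0.
L - 2I = [[9, 3], [-18, -6]].
Row 1: (9)·3 + (3)·y = 0
Row 2: (-18)·3 + (-6)·y = 0
Solving gives y = -9.
Check: L·(3, -9) = (6, -18) = 2·(3, -9).

-9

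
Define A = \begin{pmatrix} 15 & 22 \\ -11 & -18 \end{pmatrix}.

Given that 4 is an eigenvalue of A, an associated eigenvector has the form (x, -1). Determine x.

2

We need (A - 4I)v = 0.
A - 4I = [[11, 22], [-11, -22]].
Row 1: (11)·x + (22)·-1 = 0
Row 2: (-11)·x + (-22)·-1 = 0
Solving gives x = 2.
Check: A·(2, -1) = (8, -4) = 4·(2, -1).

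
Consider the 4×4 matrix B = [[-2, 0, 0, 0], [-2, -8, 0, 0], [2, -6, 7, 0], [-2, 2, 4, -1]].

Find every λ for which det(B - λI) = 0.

-8, -2, -1, 7

B is lower triangular, so its eigenvalues are the diagonal entries.
Diagonal: -2, -8, 7, -1.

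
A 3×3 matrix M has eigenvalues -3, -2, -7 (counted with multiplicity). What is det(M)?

det(M) is the product of the eigenvalues: (-3) · (-2) · (-7) = -42.

-42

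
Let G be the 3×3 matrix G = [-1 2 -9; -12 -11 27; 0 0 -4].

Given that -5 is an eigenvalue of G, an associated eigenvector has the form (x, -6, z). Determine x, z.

We need (G + 5I)v = 0.
G + 5I = [[4, 2, -9], [-12, -6, 27], [0, 0, 1]].
Row 1: (4)·x + (2)·-6 + (-9)·z = 0
Row 2: (-12)·x + (-6)·-6 + (27)·z = 0
Row 3: (0)·x + (0)·-6 + (1)·z = 0
Solving gives x = 3, z = 0.
Check: G·(3, -6, 0) = (-15, 30, 0) = -5·(3, -6, 0).

3, 0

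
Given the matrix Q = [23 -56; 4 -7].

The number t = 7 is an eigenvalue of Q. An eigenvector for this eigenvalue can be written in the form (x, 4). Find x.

14

We need (Q - 7I)v = 0.
Q - 7I = [[16, -56], [4, -14]].
Row 1: (16)·x + (-56)·4 = 0
Row 2: (4)·x + (-14)·4 = 0
Solving gives x = 14.
Check: Q·(14, 4) = (98, 28) = 7·(14, 4).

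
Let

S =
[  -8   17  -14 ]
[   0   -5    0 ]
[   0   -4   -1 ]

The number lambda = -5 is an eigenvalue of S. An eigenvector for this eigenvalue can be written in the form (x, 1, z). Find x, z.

1, 1

We need (S + 5I)v = 0.
S + 5I = [[-3, 17, -14], [0, 0, 0], [0, -4, 4]].
Row 1: (-3)·x + (17)·1 + (-14)·z = 0
Row 2: (0)·x + (0)·1 + (0)·z = 0
Row 3: (0)·x + (-4)·1 + (4)·z = 0
Solving gives x = 1, z = 1.
Check: S·(1, 1, 1) = (-5, -5, -5) = -5·(1, 1, 1).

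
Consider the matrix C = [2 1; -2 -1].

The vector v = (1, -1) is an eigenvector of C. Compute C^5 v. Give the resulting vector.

First find the eigenvalue: Cv = (1, -1) = 1·(1, -1), so λ = 1.
Then C^5 v = λ^5·v = 1^5·(1, -1) = 1·(1, -1) = (1, -1).

(1, -1)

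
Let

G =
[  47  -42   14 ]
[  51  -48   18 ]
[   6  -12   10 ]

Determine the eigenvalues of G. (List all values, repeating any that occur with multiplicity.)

Set up det(tI - G) = 0.
Expanding along the first row, p(t) = t^3 - 9t^2 + 8t + 60.
Since p(6) = 0, t = 6 is a root.
Factor out (t - 6): p(t) = (t - 6)·(t^2 - 3t - 10).
The quadratic factors as (t + 2)·(t - 5).
Eigenvalues: -2, 5, 6.

-2, 5, 6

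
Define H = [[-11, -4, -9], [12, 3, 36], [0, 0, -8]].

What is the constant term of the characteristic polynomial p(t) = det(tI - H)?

120

p(0) = det(0·I − H) = det(−H) = (−1)^3·det(H).
det(H) = -120, so p(0) = 120.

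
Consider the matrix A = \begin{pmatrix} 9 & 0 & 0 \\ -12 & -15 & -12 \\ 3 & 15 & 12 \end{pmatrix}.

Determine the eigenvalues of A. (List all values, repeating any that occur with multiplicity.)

-3, 0, 9

Set up det(lambda·I - A) = 0.
Expanding the 3×3 determinant: p(lambda) = lambda^3 - 6·lambda^2 - 27·lambda.
Rational-root test: lambda = 0 gives p(0) = 0.
Dividing by lambda leaves lambda^2 - 6·lambda - 27.
The quadratic factors as (lambda + 3)·(lambda - 9).
Eigenvalues: -3, 0, 9.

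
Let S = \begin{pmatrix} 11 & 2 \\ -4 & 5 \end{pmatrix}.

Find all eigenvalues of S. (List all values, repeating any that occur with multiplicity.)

det(S - sI) = (11 - s)(5 - s) - (2)·(-4) = s^2 - 16s + 63.
This factors as (s - 7)·(s - 9) = 0.
Eigenvalues: 7, 9.

7, 9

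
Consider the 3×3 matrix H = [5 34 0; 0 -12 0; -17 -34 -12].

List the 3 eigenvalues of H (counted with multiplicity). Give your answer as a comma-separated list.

Compute the characteristic polynomial p(λ) = det(λI - H).
Expanding along the first row, p(λ) = λ^3 + 19λ^2 + 24λ - 720.
Rational-root test: λ = 5 gives p(5) = 0.
Factor out (λ - 5): p(λ) = (λ - 5)·(λ^2 + 24λ + 144).
The quadratic factor is (λ + 12)^2.
Eigenvalues: -12, -12, 5.

-12, -12, 5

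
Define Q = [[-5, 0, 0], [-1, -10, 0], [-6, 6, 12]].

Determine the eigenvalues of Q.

-10, -5, 12

Q is lower triangular, so its eigenvalues are the diagonal entries.
Diagonal: -5, -10, 12.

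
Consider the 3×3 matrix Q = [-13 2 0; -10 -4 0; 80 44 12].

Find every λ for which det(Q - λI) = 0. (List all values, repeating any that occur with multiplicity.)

-9, -8, 12

Set up det(tI - Q) = 0.
Cofactor expansion gives p(t) = t^3 + 5t^2 - 132t - 864.
Since p(-8) = 0, t = -8 is a root.
Dividing by (t + 8) leaves t^2 - 3t - 108.
The quadratic factors as (t + 9)·(t - 12).
Eigenvalues: -9, -8, 12.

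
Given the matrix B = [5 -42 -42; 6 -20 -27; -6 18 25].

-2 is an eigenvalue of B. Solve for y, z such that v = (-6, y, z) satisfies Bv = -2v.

1, -2

We need (B + 2I)v = 0.
B + 2I = [[7, -42, -42], [6, -18, -27], [-6, 18, 27]].
Row 1: (7)·-6 + (-42)·y + (-42)·z = 0
Row 2: (6)·-6 + (-18)·y + (-27)·z = 0
Row 3: (-6)·-6 + (18)·y + (27)·z = 0
Solving gives y = 1, z = -2.
Check: B·(-6, 1, -2) = (12, -2, 4) = -2·(-6, 1, -2).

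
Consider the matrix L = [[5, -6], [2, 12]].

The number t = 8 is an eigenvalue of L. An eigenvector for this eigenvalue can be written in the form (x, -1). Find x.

2

We need (L - 8I)v = 0.
L - 8I = [[-3, -6], [2, 4]].
Row 1: (-3)·x + (-6)·-1 = 0
Row 2: (2)·x + (4)·-1 = 0
Solving gives x = 2.
Check: L·(2, -1) = (16, -8) = 8·(2, -1).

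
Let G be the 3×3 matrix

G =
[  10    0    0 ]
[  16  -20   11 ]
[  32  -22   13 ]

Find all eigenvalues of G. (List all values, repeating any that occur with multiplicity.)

-9, 2, 10

The characteristic polynomial is p(r) = det(rI - G).
Expanding the 3×3 determinant: p(r) = r^3 - 3r^2 - 88r + 180.
Rational-root test: r = 2 gives p(2) = 0.
Factor out (r - 2): p(r) = (r - 2)·(r^2 - r - 90).
The quadratic factors as (r + 9)·(r - 10).
Eigenvalues: -9, 2, 10.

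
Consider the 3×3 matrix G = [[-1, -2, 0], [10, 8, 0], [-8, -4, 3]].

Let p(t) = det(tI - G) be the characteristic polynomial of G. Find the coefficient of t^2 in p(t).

-10

The coefficient of t^2 of det(tI - G) is −trace(G).
trace(G) = (-1) + (8) + (3) = 10, so the coefficient is -10.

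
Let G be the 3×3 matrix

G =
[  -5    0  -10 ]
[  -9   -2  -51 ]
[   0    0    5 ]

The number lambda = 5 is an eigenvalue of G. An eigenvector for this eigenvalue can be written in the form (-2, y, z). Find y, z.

We need (G - 5I)v = 0.
G - 5I = [[-10, 0, -10], [-9, -7, -51], [0, 0, 0]].
Row 1: (-10)·-2 + (0)·y + (-10)·z = 0
Row 2: (-9)·-2 + (-7)·y + (-51)·z = 0
Row 3: (0)·-2 + (0)·y + (0)·z = 0
Solving gives y = -12, z = 2.
Check: G·(-2, -12, 2) = (-10, -60, 10) = 5·(-2, -12, 2).

-12, 2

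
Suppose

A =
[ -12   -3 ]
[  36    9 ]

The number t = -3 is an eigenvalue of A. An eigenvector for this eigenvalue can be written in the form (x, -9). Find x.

3

We need (A + 3I)v = 0.
A + 3I = [[-9, -3], [36, 12]].
Row 1: (-9)·x + (-3)·-9 = 0
Row 2: (36)·x + (12)·-9 = 0
Solving gives x = 3.
Check: A·(3, -9) = (-9, 27) = -3·(3, -9).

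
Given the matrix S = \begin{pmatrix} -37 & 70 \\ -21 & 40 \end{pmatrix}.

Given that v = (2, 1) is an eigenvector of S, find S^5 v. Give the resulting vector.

First find the eigenvalue: Sv = (-4, -2) = -2·(2, 1), so λ = -2.
Then S^5 v = λ^5·v = (-2)^5·(2, 1) = -32·(2, 1) = (-64, -32).

(-64, -32)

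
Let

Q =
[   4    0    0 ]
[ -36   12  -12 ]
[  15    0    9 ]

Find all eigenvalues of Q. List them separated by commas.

Set up det(tI - Q) = 0.
Expanding the 3×3 determinant: p(t) = t^3 - 25t^2 + 192t - 432.
Try t = 4: p(4) = 0, so 4 is a root.
Dividing by (t - 4) leaves t^2 - 21t + 108.
The quadratic factors as (t - 9)·(t - 12).
Eigenvalues: 4, 9, 12.

4, 9, 12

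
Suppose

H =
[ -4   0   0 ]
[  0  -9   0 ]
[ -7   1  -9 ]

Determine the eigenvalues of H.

H is lower triangular, so its eigenvalues are the diagonal entries.
Diagonal: -4, -9, -9.

-9, -9, -4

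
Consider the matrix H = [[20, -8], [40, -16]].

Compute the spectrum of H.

det(H - rI) = (20 - r)(-16 - r) - (-8)·(40) = r^2 - 4r.
This factors as r·(r - 4) = 0.
Eigenvalues: 0, 4.

0, 4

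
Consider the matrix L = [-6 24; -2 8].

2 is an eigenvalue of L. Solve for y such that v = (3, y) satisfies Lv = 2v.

1

We need (L - 2I)v = 0.
L - 2I = [[-8, 24], [-2, 6]].
Row 1: (-8)·3 + (24)·y = 0
Row 2: (-2)·3 + (6)·y = 0
Solving gives y = 1.
Check: L·(3, 1) = (6, 2) = 2·(3, 1).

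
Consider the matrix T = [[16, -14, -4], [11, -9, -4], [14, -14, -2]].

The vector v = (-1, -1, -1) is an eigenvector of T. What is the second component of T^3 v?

First find the eigenvalue: Tv = (2, 2, 2) = -2·(-1, -1, -1), so λ = -2.
Then T^3 v = λ^3·v = (-2)^3·(-1, -1, -1) = -8·(-1, -1, -1) = (8, 8, 8).

8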